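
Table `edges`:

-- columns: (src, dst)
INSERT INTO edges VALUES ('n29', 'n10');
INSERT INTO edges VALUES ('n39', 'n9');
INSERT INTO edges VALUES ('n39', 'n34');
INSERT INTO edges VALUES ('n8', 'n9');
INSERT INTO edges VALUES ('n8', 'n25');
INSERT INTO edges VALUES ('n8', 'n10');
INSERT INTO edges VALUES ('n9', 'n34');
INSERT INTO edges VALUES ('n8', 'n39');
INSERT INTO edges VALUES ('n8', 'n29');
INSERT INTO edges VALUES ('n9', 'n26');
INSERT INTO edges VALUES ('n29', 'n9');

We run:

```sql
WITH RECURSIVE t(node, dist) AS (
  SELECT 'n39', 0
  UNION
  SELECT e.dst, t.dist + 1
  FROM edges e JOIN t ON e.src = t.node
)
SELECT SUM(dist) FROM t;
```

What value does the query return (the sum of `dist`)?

Base: (n39, dist=0).
Iteration 1: edges from {n39} -> (n34, dist=1), (n9, dist=1).
Iteration 2: edges from {n34,n9} -> (n26, dist=2), (n34, dist=2).
Iteration 3: no outgoing edges from {n26,n34}; recursion stops.
SUM(dist) = 0 + 1 + 1 + 2 + 2 = 6.

6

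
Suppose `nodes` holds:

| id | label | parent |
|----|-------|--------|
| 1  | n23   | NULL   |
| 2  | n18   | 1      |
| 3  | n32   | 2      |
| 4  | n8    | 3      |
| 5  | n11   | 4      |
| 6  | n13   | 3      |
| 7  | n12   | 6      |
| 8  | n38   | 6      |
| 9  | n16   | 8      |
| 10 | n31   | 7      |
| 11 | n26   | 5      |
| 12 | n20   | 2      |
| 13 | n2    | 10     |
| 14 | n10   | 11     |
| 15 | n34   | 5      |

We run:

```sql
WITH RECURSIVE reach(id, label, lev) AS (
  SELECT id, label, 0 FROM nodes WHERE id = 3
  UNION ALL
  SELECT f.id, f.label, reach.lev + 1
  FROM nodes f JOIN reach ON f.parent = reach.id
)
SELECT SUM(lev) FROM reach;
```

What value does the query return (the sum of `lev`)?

28

Base: id=3 (n32) at lev 0.
Iteration 1: rows with parent in {3} -> n8 (id 4, lev 1), n13 (id 6, lev 1).
Iteration 2: rows with parent in {4,6} -> n11 (id 5, lev 2), n12 (id 7, lev 2), n38 (id 8, lev 2).
Iteration 3: rows with parent in {5,7,8} -> n16 (id 9, lev 3), n31 (id 10, lev 3), n26 (id 11, lev 3), n34 (id 15, lev 3).
Iteration 4: rows with parent in {9,10,11,15} -> n2 (id 13, lev 4), n10 (id 14, lev 4).
Iteration 5: no rows with parent in {13,14}; recursion stops.
SUM(lev) = 0 + 1 + 1 + 2 + 2 + 2 + 3 + 3 + 3 + 3 + 4 + 4 = 28.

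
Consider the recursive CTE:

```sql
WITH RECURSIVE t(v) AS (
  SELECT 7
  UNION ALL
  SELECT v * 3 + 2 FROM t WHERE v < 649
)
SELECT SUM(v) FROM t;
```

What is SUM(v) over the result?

2906

Base: v=7.
Iteration 1: 7 < 649 holds -> v = 7 * 3 + 2 = 23.
Iteration 2: 23 < 649 holds -> v = 23 * 3 + 2 = 71.
Iteration 3: 71 < 649 holds -> v = 71 * 3 + 2 = 215.
Iteration 4: 215 < 649 holds -> v = 215 * 3 + 2 = 647.
Iteration 5: 647 < 649 holds -> v = 647 * 3 + 2 = 1943.
Iteration 6: 1943 < 649 fails; recursion stops.
SUM(v) = 7 + 23 + 71 + 215 + 647 + 1943 = 2906.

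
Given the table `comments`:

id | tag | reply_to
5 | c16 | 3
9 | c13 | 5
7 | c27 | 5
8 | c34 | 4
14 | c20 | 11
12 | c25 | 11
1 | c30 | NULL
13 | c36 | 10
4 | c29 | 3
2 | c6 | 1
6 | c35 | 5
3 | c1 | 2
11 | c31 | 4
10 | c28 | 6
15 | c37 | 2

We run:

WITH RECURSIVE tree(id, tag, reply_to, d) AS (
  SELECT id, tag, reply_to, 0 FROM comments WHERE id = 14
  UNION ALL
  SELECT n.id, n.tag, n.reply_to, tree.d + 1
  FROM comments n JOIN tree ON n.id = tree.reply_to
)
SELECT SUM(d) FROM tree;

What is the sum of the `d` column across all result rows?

Base: id=14 (c20), reply_to=11, d 0.
Iteration 1: join on id=11 -> c31 (id 11, reply_to=4, d 1).
Iteration 2: join on id=4 -> c29 (id 4, reply_to=3, d 2).
Iteration 3: join on id=3 -> c1 (id 3, reply_to=2, d 3).
Iteration 4: join on id=2 -> c6 (id 2, reply_to=1, d 4).
Iteration 5: join on id=1 -> c30 (id 1, reply_to=NULL, d 5).
Iteration 6: reply_to is NULL; no match; recursion stops.
SUM(d) = 0 + 1 + 2 + 3 + 4 + 5 = 15.

15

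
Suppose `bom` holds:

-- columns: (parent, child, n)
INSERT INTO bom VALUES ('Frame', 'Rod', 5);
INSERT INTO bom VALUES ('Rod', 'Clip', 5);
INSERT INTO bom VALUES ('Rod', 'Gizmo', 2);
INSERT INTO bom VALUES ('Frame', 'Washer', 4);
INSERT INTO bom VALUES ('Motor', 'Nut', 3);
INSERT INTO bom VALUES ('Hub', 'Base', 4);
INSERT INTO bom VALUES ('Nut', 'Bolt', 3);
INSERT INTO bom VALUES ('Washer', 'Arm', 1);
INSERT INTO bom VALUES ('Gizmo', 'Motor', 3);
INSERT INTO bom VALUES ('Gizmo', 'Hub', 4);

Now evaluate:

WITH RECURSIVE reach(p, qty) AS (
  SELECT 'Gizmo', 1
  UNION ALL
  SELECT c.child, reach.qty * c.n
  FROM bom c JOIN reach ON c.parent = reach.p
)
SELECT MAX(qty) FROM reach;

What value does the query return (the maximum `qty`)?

Base: (Gizmo, qty=1).
Iteration 1: components of {Gizmo} -> Hub = 1*4 = 4, Motor = 1*3 = 3.
Iteration 2: components of {Hub,Motor} -> Base = 4*4 = 16, Nut = 3*3 = 9.
Iteration 3: components of {Base,Nut} -> Bolt = 9*3 = 27.
Iteration 4: no further components; recursion stops.
qty values: 1, 4, 3, 16, 9, 27; the maximum is 27.

27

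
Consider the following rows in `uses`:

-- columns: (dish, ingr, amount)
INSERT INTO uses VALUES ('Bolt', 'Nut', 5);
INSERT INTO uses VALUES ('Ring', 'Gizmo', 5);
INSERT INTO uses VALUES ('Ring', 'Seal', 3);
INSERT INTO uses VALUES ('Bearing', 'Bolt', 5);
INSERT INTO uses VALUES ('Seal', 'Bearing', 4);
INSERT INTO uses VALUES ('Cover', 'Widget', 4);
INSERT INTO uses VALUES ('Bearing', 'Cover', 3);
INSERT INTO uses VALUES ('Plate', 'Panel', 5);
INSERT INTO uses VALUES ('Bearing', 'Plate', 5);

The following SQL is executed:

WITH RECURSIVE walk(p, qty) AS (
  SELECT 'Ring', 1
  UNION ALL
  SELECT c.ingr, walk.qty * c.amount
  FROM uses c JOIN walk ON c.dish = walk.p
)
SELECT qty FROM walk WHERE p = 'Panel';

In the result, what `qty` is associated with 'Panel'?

300

Base: (Ring, qty=1).
Iteration 1: components of {Ring} -> Gizmo = 1*5 = 5, Seal = 1*3 = 3.
Iteration 2: components of {Gizmo,Seal} -> Bearing = 3*4 = 12.
Iteration 3: components of {Bearing} -> Bolt = 12*5 = 60, Cover = 12*3 = 36, Plate = 12*5 = 60.
Iteration 4: components of {Bolt,Cover,Plate} -> Nut = 60*5 = 300, Panel = 60*5 = 300, Widget = 36*4 = 144.
Iteration 5: no further components; recursion stops.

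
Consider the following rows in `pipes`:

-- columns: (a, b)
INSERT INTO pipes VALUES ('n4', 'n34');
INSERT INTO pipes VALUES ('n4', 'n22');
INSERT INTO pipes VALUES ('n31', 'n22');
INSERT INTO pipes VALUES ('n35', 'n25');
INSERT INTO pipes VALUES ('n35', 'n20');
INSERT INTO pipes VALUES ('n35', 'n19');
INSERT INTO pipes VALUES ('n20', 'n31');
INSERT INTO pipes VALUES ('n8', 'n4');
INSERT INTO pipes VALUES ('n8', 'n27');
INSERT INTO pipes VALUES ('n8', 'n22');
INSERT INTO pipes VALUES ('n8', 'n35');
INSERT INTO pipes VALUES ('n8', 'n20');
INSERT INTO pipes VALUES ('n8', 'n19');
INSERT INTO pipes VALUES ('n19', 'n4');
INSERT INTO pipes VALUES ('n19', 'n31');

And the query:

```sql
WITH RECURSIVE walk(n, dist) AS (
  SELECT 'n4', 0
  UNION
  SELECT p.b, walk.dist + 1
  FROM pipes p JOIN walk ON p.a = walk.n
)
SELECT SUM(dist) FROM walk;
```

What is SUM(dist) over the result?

Base: (n4, dist=0).
Iteration 1: edges from {n4} -> (n22, dist=1), (n34, dist=1).
Iteration 2: no outgoing edges from {n22,n34}; recursion stops.
SUM(dist) = 0 + 1 + 1 = 2.

2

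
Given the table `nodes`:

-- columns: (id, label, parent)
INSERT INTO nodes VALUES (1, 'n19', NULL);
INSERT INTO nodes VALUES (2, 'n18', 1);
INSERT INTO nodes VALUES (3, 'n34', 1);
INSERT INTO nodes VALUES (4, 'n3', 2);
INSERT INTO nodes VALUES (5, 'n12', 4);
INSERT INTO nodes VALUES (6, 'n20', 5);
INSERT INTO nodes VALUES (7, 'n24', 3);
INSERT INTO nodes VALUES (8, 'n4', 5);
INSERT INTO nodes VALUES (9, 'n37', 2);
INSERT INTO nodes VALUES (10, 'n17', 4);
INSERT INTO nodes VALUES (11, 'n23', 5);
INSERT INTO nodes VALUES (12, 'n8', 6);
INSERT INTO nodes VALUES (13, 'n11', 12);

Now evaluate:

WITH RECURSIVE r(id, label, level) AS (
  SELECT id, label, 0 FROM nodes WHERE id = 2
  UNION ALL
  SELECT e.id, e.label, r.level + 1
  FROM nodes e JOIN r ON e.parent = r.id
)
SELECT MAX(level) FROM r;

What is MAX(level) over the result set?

Base: id=2 (n18) at level 0.
Iteration 1: rows with parent in {2} -> n3 (id 4, level 1), n37 (id 9, level 1).
Iteration 2: rows with parent in {4,9} -> n12 (id 5, level 2), n17 (id 10, level 2).
Iteration 3: rows with parent in {5,10} -> n20 (id 6, level 3), n4 (id 8, level 3), n23 (id 11, level 3).
Iteration 4: rows with parent in {6,8,11} -> n8 (id 12, level 4).
Iteration 5: rows with parent in {12} -> n11 (id 13, level 5).
Iteration 6: no rows with parent in {13}; recursion stops.
level values: 0, 1, 1, 2, 2, 3, 3, 3, 4, 5; the maximum is 5.

5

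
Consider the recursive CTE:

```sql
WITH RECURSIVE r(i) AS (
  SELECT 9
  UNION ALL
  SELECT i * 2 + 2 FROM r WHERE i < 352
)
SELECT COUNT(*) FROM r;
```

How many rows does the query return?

7

Base: i=9.
Iteration 1: 9 < 352 holds -> i = 9 * 2 + 2 = 20.
Iteration 2: 20 < 352 holds -> i = 20 * 2 + 2 = 42.
Iteration 3: 42 < 352 holds -> i = 42 * 2 + 2 = 86.
Iteration 4: 86 < 352 holds -> i = 86 * 2 + 2 = 174.
Iteration 5: 174 < 352 holds -> i = 174 * 2 + 2 = 350.
Iteration 6: 350 < 352 holds -> i = 350 * 2 + 2 = 702.
Iteration 7: 702 < 352 fails; recursion stops.
Total rows emitted: 7.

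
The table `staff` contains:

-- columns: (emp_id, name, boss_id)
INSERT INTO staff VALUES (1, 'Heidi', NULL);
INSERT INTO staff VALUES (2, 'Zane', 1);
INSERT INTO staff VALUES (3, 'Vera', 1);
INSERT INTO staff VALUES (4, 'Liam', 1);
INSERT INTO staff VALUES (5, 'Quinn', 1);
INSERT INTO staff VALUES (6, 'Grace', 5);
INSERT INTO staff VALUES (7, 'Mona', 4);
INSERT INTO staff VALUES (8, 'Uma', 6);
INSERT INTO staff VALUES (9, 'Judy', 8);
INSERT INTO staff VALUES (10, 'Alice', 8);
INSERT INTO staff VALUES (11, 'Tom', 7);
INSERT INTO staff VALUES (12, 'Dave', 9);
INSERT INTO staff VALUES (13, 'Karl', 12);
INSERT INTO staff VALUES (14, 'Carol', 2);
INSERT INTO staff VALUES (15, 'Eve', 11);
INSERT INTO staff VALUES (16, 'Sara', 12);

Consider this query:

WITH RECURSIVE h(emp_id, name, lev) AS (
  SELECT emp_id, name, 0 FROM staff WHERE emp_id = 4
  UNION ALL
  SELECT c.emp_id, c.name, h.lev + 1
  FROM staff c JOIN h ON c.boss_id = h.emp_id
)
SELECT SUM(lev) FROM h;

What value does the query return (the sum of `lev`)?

Base: emp_id=4 (Liam) at lev 0.
Iteration 1: rows with boss_id in {4} -> Mona (id 7, lev 1).
Iteration 2: rows with boss_id in {7} -> Tom (id 11, lev 2).
Iteration 3: rows with boss_id in {11} -> Eve (id 15, lev 3).
Iteration 4: no rows with boss_id in {15}; recursion stops.
SUM(lev) = 0 + 1 + 2 + 3 = 6.

6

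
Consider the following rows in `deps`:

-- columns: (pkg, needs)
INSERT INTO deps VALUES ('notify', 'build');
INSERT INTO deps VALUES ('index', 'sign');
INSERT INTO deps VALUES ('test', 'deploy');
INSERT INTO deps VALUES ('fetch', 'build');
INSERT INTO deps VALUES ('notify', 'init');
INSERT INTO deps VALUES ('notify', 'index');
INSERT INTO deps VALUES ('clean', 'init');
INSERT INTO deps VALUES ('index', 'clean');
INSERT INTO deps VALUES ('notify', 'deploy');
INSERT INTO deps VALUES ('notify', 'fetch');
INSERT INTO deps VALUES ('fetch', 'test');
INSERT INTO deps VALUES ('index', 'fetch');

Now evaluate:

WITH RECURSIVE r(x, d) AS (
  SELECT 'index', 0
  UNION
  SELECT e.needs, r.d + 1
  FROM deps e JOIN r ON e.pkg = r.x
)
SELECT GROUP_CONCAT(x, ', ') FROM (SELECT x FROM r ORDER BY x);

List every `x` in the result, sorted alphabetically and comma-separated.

build, clean, deploy, fetch, index, init, sign, test

Base: (index, d=0).
Iteration 1: edges from {index} -> (clean, d=1), (fetch, d=1), (sign, d=1).
Iteration 2: edges from {clean,fetch,sign} -> (build, d=2), (init, d=2), (test, d=2).
Iteration 3: edges from {build,init,test} -> (deploy, d=3).
Iteration 4: no outgoing edges from {deploy}; recursion stops.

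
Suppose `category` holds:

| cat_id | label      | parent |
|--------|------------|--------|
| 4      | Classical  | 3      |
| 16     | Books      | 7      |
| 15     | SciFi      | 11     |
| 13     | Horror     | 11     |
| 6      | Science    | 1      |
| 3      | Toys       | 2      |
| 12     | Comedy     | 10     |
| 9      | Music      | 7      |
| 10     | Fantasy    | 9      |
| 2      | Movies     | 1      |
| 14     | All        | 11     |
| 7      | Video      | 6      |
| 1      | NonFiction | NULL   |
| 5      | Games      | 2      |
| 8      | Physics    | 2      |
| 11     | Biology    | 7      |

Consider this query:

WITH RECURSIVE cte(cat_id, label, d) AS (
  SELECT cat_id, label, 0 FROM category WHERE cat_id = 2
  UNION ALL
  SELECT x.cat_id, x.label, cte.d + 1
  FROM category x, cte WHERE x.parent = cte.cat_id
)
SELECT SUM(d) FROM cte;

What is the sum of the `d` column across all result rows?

Base: cat_id=2 (Movies) at d 0.
Iteration 1: rows with parent in {2} -> Toys (id 3, d 1), Games (id 5, d 1), Physics (id 8, d 1).
Iteration 2: rows with parent in {3,5,8} -> Classical (id 4, d 2).
Iteration 3: no rows with parent in {4}; recursion stops.
SUM(d) = 0 + 1 + 1 + 1 + 2 = 5.

5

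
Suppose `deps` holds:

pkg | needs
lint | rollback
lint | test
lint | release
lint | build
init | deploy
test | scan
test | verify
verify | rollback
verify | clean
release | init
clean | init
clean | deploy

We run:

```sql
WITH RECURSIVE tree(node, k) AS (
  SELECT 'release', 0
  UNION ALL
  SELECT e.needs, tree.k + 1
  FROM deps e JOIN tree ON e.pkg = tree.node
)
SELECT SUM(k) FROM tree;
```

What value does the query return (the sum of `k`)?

Base: (release, k=0).
Iteration 1: edges from {release} -> (init, k=1).
Iteration 2: edges from {init} -> (deploy, k=2).
Iteration 3: no outgoing edges from {deploy}; recursion stops.
SUM(k) = 0 + 1 + 2 = 3.

3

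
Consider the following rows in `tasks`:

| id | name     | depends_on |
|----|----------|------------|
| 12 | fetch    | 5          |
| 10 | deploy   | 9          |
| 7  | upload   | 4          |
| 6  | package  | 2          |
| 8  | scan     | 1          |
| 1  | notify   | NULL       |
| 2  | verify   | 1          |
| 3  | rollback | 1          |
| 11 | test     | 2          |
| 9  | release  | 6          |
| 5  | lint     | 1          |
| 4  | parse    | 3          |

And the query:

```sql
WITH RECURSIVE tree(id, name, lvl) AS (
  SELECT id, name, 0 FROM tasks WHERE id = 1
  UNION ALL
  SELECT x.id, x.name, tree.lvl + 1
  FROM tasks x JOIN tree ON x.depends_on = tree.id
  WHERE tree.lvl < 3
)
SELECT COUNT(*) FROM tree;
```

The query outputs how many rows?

11

Base: id=1 (notify) at lvl 0.
Iteration 1: rows with depends_on in {1} -> verify (id 2, lvl 1), rollback (id 3, lvl 1), lint (id 5, lvl 1), scan (id 8, lvl 1).
Iteration 2: rows with depends_on in {2,3,5,8} -> parse (id 4, lvl 2), package (id 6, lvl 2), test (id 11, lvl 2), fetch (id 12, lvl 2).
Iteration 3: rows with depends_on in {4,6,11,12} -> upload (id 7, lvl 3), release (id 9, lvl 3).
Iteration 4: lvl < 3 fails for all current rows; recursion stops.
Total rows emitted: 11.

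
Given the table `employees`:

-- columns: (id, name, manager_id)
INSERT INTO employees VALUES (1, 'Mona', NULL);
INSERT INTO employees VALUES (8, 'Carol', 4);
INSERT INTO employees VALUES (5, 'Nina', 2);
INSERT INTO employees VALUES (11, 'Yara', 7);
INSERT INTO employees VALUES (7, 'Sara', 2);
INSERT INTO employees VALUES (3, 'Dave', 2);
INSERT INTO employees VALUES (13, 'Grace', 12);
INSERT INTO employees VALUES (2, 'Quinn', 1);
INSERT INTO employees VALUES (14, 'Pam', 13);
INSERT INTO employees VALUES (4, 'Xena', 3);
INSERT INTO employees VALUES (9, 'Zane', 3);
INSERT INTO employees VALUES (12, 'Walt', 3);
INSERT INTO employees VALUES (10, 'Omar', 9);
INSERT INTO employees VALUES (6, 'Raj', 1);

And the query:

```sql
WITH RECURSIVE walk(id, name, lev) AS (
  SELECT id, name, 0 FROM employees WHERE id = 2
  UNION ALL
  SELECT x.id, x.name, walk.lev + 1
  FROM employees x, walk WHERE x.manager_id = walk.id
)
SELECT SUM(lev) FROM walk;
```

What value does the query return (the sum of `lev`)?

24

Base: id=2 (Quinn) at lev 0.
Iteration 1: rows with manager_id in {2} -> Dave (id 3, lev 1), Nina (id 5, lev 1), Sara (id 7, lev 1).
Iteration 2: rows with manager_id in {3,5,7} -> Xena (id 4, lev 2), Zane (id 9, lev 2), Yara (id 11, lev 2), Walt (id 12, lev 2).
Iteration 3: rows with manager_id in {4,9,11,12} -> Carol (id 8, lev 3), Omar (id 10, lev 3), Grace (id 13, lev 3).
Iteration 4: rows with manager_id in {8,10,13} -> Pam (id 14, lev 4).
Iteration 5: no rows with manager_id in {14}; recursion stops.
SUM(lev) = 0 + 1 + 1 + 1 + 2 + 2 + 2 + 2 + 3 + 3 + 3 + 4 = 24.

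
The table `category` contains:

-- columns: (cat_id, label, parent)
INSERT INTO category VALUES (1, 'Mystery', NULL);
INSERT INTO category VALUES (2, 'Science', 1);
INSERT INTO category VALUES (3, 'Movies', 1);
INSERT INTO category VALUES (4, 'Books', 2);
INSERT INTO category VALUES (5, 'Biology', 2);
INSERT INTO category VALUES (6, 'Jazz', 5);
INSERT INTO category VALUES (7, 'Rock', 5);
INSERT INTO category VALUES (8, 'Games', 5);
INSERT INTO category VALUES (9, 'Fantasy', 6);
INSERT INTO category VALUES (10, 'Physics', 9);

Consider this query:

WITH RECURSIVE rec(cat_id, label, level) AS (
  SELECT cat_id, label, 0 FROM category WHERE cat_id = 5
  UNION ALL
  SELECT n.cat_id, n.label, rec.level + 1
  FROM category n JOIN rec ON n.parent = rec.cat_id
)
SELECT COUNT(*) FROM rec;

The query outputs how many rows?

6

Base: cat_id=5 (Biology) at level 0.
Iteration 1: rows with parent in {5} -> Jazz (id 6, level 1), Rock (id 7, level 1), Games (id 8, level 1).
Iteration 2: rows with parent in {6,7,8} -> Fantasy (id 9, level 2).
Iteration 3: rows with parent in {9} -> Physics (id 10, level 3).
Iteration 4: no rows with parent in {10}; recursion stops.
Total rows emitted: 6.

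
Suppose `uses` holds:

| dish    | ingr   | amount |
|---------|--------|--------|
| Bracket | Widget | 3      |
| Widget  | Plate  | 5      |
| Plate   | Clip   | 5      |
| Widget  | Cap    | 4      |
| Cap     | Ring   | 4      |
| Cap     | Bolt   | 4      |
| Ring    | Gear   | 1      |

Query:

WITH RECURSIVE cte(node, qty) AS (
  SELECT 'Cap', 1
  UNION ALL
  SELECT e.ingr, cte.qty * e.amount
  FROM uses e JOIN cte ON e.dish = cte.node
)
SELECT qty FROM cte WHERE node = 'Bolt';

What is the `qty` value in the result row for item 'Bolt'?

4

Base: (Cap, qty=1).
Iteration 1: components of {Cap} -> Bolt = 1*4 = 4, Ring = 1*4 = 4.
Iteration 2: components of {Bolt,Ring} -> Gear = 4*1 = 4.
Iteration 3: no further components; recursion stops.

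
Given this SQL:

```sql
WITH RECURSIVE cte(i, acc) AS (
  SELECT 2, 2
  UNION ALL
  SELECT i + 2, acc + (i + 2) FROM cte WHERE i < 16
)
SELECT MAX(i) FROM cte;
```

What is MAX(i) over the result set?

16

Base: i=2, acc=2.
Iteration 1: 2 < 16 holds -> i = 2 + 2 = 4, acc = 2 + 4 = 6.
Iteration 2: 4 < 16 holds -> i = 4 + 2 = 6, acc = 6 + 6 = 12.
Iteration 3: 6 < 16 holds -> i = 6 + 2 = 8, acc = 12 + 8 = 20.
Iteration 4: 8 < 16 holds -> i = 8 + 2 = 10, acc = 20 + 10 = 30.
Iteration 5: 10 < 16 holds -> i = 10 + 2 = 12, acc = 30 + 12 = 42.
Iteration 6: 12 < 16 holds -> i = 12 + 2 = 14, acc = 42 + 14 = 56.
Iteration 7: 14 < 16 holds -> i = 14 + 2 = 16, acc = 56 + 16 = 72.
Iteration 8: 16 < 16 fails; recursion stops.
i values: 2, 4, 6, 8, 10, 12, 14, 16; the maximum is 16.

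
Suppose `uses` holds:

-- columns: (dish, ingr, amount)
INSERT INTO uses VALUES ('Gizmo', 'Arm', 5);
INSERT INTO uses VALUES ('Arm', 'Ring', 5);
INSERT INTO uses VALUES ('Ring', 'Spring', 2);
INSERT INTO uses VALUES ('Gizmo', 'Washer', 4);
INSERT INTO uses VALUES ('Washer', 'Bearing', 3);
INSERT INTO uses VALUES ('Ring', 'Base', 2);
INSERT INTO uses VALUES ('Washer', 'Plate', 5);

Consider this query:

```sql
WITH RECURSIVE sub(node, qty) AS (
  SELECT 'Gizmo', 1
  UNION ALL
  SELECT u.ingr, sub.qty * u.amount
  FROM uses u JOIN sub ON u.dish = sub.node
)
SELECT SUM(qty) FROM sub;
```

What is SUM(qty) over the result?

167

Base: (Gizmo, qty=1).
Iteration 1: components of {Gizmo} -> Arm = 1*5 = 5, Washer = 1*4 = 4.
Iteration 2: components of {Arm,Washer} -> Bearing = 4*3 = 12, Plate = 4*5 = 20, Ring = 5*5 = 25.
Iteration 3: components of {Bearing,Plate,Ring} -> Base = 25*2 = 50, Spring = 25*2 = 50.
Iteration 4: no further components; recursion stops.
SUM(qty) = 1 + 5 + 4 + 25 + 12 + 20 + 50 + 50 = 167.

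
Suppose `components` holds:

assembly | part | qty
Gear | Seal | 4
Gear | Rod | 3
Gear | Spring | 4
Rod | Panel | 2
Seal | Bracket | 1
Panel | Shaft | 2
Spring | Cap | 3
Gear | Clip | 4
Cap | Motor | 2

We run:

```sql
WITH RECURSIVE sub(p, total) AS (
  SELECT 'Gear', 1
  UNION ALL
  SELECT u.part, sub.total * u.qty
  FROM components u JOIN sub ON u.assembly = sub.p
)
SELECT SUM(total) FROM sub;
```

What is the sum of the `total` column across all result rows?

Base: (Gear, total=1).
Iteration 1: components of {Gear} -> Clip = 1*4 = 4, Rod = 1*3 = 3, Seal = 1*4 = 4, Spring = 1*4 = 4.
Iteration 2: components of {Clip,Rod,Seal,Spring} -> Bracket = 4*1 = 4, Cap = 4*3 = 12, Panel = 3*2 = 6.
Iteration 3: components of {Bracket,Cap,Panel} -> Motor = 12*2 = 24, Shaft = 6*2 = 12.
Iteration 4: no further components; recursion stops.
SUM(total) = 1 + 4 + 3 + 4 + 4 + 4 + 6 + 12 + 12 + 24 = 74.

74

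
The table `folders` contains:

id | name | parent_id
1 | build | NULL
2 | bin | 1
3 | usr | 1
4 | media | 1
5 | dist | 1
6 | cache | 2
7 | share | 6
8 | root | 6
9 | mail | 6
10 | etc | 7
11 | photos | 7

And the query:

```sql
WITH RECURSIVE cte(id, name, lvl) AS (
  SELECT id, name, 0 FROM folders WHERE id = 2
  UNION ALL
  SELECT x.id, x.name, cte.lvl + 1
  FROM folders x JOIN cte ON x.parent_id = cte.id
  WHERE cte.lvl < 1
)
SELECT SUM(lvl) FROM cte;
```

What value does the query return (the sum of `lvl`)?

1

Base: id=2 (bin) at lvl 0.
Iteration 1: rows with parent_id in {2} -> cache (id 6, lvl 1).
Iteration 2: lvl < 1 fails for all current rows; recursion stops.
SUM(lvl) = 0 + 1 = 1.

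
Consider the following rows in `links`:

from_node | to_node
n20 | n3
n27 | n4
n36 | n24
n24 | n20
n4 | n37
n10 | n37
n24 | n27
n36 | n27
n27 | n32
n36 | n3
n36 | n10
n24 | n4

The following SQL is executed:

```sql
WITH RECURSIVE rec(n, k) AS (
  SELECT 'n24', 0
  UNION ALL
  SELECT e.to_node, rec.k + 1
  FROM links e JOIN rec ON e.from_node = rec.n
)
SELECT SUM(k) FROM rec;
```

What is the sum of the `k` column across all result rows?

14

Base: (n24, k=0).
Iteration 1: edges from {n24} -> (n20, k=1), (n27, k=1), (n4, k=1).
Iteration 2: edges from {n20,n27,n4} -> (n3, k=2), (n32, k=2), (n37, k=2), (n4, k=2).
Iteration 3: edges from {n3,n32,n37,n4} -> (n37, k=3).
Iteration 4: no outgoing edges from {n37}; recursion stops.
SUM(k) = 0 + 1 + 1 + 1 + 2 + 2 + 2 + 2 + 3 = 14.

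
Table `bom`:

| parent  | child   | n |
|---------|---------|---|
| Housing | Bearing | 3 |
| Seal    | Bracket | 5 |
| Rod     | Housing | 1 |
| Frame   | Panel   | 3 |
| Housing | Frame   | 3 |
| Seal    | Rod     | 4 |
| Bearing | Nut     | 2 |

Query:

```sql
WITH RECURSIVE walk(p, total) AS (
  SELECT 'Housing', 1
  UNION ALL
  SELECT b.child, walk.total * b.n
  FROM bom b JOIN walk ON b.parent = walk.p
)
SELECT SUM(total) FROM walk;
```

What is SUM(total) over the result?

Base: (Housing, total=1).
Iteration 1: components of {Housing} -> Bearing = 1*3 = 3, Frame = 1*3 = 3.
Iteration 2: components of {Bearing,Frame} -> Nut = 3*2 = 6, Panel = 3*3 = 9.
Iteration 3: no further components; recursion stops.
SUM(total) = 1 + 3 + 3 + 6 + 9 = 22.

22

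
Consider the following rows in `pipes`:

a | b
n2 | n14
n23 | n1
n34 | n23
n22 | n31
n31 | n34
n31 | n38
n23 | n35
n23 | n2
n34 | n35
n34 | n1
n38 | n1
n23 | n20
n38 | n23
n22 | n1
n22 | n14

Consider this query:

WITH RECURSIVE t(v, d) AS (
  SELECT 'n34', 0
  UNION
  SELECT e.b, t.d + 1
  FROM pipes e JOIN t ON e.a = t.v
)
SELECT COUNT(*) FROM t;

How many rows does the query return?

9

Base: (n34, d=0).
Iteration 1: edges from {n34} -> (n1, d=1), (n23, d=1), (n35, d=1).
Iteration 2: edges from {n1,n23,n35} -> (n1, d=2), (n2, d=2), (n20, d=2), (n35, d=2).
Iteration 3: edges from {n1,n2,n20,n35} -> (n14, d=3).
Iteration 4: no outgoing edges from {n14}; recursion stops.
Total rows emitted: 9.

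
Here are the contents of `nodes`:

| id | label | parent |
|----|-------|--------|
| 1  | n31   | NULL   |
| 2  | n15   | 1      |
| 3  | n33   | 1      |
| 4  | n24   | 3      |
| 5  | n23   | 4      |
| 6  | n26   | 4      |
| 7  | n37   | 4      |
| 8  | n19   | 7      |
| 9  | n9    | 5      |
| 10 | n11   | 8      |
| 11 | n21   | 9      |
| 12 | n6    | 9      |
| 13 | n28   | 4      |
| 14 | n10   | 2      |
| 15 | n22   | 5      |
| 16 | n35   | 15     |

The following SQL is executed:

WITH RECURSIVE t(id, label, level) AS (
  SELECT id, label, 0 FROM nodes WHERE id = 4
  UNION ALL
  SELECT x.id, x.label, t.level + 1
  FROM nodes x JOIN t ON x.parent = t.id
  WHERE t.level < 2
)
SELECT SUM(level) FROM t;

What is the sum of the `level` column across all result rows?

10

Base: id=4 (n24) at level 0.
Iteration 1: rows with parent in {4} -> n23 (id 5, level 1), n26 (id 6, level 1), n37 (id 7, level 1), n28 (id 13, level 1).
Iteration 2: rows with parent in {5,6,7,13} -> n19 (id 8, level 2), n9 (id 9, level 2), n22 (id 15, level 2).
Iteration 3: level < 2 fails for all current rows; recursion stops.
SUM(level) = 0 + 1 + 1 + 1 + 1 + 2 + 2 + 2 = 10.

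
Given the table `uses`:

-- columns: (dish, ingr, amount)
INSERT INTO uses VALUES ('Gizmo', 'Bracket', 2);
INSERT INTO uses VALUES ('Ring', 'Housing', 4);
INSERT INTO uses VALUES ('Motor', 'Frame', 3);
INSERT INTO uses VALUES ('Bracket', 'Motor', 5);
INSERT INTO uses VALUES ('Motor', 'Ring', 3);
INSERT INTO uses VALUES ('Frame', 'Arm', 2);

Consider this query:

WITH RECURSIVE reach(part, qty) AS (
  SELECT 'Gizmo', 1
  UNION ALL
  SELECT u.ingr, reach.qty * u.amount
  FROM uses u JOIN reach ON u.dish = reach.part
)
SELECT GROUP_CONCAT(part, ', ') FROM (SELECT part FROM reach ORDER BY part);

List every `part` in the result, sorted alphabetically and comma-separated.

Arm, Bracket, Frame, Gizmo, Housing, Motor, Ring

Base: (Gizmo, qty=1).
Iteration 1: components of {Gizmo} -> Bracket = 1*2 = 2.
Iteration 2: components of {Bracket} -> Motor = 2*5 = 10.
Iteration 3: components of {Motor} -> Frame = 10*3 = 30, Ring = 10*3 = 30.
Iteration 4: components of {Frame,Ring} -> Arm = 30*2 = 60, Housing = 30*4 = 120.
Iteration 5: no further components; recursion stops.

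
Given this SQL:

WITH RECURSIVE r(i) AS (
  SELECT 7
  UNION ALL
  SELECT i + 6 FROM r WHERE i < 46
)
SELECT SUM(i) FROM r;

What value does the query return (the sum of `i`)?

Base: i=7.
Iteration 1: 7 < 46 holds -> i = 7 + 6 = 13.
Iteration 2: 13 < 46 holds -> i = 13 + 6 = 19.
Iteration 3: 19 < 46 holds -> i = 19 + 6 = 25.
Iteration 4: 25 < 46 holds -> i = 25 + 6 = 31.
Iteration 5: 31 < 46 holds -> i = 31 + 6 = 37.
Iteration 6: 37 < 46 holds -> i = 37 + 6 = 43.
Iteration 7: 43 < 46 holds -> i = 43 + 6 = 49.
Iteration 8: 49 < 46 fails; recursion stops.
SUM(i) = 7 + 13 + 19 + 25 + 31 + 37 + 43 + 49 = 224.

224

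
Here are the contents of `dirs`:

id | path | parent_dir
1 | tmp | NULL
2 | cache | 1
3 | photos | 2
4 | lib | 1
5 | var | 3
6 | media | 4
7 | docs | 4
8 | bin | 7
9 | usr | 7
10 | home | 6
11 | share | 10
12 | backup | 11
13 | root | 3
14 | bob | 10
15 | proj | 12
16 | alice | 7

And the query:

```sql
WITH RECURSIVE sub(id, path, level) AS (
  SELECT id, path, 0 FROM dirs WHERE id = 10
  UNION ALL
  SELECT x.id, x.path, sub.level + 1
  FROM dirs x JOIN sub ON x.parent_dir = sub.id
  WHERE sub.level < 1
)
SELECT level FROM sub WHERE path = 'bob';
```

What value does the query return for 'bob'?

Base: id=10 (home) at level 0.
Iteration 1: rows with parent_dir in {10} -> share (id 11, level 1), bob (id 14, level 1).
Iteration 2: level < 1 fails for all current rows; recursion stops.

1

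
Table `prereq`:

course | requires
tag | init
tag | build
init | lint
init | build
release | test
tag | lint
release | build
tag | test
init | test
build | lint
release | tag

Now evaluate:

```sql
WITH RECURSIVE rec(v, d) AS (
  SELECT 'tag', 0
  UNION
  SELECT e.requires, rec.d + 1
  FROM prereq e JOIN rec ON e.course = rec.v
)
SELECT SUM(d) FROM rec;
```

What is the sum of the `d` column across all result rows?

Base: (tag, d=0).
Iteration 1: edges from {tag} -> (build, d=1), (init, d=1), (lint, d=1), (test, d=1).
Iteration 2: edges from {build,init,lint,test} -> (build, d=2), (lint, d=2), (test, d=2). [UNION drops 1 duplicate row(s)]
Iteration 3: edges from {build,lint,test} -> (lint, d=3).
Iteration 4: no outgoing edges from {lint}; recursion stops.
SUM(d) = 0 + 1 + 1 + 1 + 1 + 2 + 2 + 2 + 3 = 13.

13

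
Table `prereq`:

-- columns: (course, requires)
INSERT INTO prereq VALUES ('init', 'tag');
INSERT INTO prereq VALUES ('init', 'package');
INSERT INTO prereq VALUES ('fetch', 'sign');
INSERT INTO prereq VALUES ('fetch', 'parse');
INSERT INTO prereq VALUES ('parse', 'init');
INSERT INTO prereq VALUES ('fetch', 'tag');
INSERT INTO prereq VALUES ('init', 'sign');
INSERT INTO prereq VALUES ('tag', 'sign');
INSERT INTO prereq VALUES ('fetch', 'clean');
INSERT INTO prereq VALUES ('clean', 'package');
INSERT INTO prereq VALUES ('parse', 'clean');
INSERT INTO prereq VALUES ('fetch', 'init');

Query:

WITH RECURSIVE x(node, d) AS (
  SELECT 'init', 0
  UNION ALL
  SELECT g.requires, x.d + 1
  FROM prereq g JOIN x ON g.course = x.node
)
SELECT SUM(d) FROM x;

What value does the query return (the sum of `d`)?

Base: (init, d=0).
Iteration 1: edges from {init} -> (package, d=1), (sign, d=1), (tag, d=1).
Iteration 2: edges from {package,sign,tag} -> (sign, d=2).
Iteration 3: no outgoing edges from {sign}; recursion stops.
SUM(d) = 0 + 1 + 1 + 1 + 2 = 5.

5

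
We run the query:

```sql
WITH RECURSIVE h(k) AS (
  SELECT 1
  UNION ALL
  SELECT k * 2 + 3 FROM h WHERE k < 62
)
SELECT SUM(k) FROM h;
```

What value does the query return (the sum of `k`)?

Base: k=1.
Iteration 1: 1 < 62 holds -> k = 1 * 2 + 3 = 5.
Iteration 2: 5 < 62 holds -> k = 5 * 2 + 3 = 13.
Iteration 3: 13 < 62 holds -> k = 13 * 2 + 3 = 29.
Iteration 4: 29 < 62 holds -> k = 29 * 2 + 3 = 61.
Iteration 5: 61 < 62 holds -> k = 61 * 2 + 3 = 125.
Iteration 6: 125 < 62 fails; recursion stops.
SUM(k) = 1 + 5 + 13 + 29 + 61 + 125 = 234.

234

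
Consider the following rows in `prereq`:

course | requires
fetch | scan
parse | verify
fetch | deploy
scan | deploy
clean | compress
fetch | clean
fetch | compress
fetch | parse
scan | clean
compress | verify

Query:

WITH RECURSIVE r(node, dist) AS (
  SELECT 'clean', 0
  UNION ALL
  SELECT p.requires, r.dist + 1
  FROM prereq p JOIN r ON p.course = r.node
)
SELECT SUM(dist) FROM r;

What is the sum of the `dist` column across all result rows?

3

Base: (clean, dist=0).
Iteration 1: edges from {clean} -> (compress, dist=1).
Iteration 2: edges from {compress} -> (verify, dist=2).
Iteration 3: no outgoing edges from {verify}; recursion stops.
SUM(dist) = 0 + 1 + 2 = 3.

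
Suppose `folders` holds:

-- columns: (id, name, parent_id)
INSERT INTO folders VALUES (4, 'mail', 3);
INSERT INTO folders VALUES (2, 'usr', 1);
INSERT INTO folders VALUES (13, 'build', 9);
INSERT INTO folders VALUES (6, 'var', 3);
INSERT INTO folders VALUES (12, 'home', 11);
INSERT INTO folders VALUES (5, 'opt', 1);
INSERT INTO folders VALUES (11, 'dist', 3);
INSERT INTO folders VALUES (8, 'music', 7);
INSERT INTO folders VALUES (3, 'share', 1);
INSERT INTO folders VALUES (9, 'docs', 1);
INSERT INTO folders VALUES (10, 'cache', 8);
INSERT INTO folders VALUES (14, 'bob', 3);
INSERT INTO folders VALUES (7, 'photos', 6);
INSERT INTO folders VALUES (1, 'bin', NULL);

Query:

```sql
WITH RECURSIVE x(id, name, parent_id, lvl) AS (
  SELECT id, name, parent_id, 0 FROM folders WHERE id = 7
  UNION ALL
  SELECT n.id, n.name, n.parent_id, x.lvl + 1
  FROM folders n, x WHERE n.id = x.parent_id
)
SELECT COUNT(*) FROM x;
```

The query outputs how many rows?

Base: id=7 (photos), parent_id=6, lvl 0.
Iteration 1: join on id=6 -> var (id 6, parent_id=3, lvl 1).
Iteration 2: join on id=3 -> share (id 3, parent_id=1, lvl 2).
Iteration 3: join on id=1 -> bin (id 1, parent_id=NULL, lvl 3).
Iteration 4: parent_id is NULL; no match; recursion stops.
Total rows emitted: 4.

4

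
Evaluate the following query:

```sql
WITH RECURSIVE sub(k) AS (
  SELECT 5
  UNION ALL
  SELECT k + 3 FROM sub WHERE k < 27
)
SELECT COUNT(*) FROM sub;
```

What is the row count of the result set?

9

Base: k=5.
Iteration 1: 5 < 27 holds -> k = 5 + 3 = 8.
Iteration 2: 8 < 27 holds -> k = 8 + 3 = 11.
Iteration 3: 11 < 27 holds -> k = 11 + 3 = 14.
Iteration 4: 14 < 27 holds -> k = 14 + 3 = 17.
Iteration 5: 17 < 27 holds -> k = 17 + 3 = 20.
Iteration 6: 20 < 27 holds -> k = 20 + 3 = 23.
Iteration 7: 23 < 27 holds -> k = 23 + 3 = 26.
Iteration 8: 26 < 27 holds -> k = 26 + 3 = 29.
Iteration 9: 29 < 27 fails; recursion stops.
Total rows emitted: 9.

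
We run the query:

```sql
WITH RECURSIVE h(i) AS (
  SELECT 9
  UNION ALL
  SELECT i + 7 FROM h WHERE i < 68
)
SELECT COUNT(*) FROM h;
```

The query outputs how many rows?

Base: i=9.
Iteration 1: 9 < 68 holds -> i = 9 + 7 = 16.
Iteration 2: 16 < 68 holds -> i = 16 + 7 = 23.
Iteration 3: 23 < 68 holds -> i = 23 + 7 = 30.
Iteration 4: 30 < 68 holds -> i = 30 + 7 = 37.
Iteration 5: 37 < 68 holds -> i = 37 + 7 = 44.
Iteration 6: 44 < 68 holds -> i = 44 + 7 = 51.
Iteration 7: 51 < 68 holds -> i = 51 + 7 = 58.
Iteration 8: 58 < 68 holds -> i = 58 + 7 = 65.
Iteration 9: 65 < 68 holds -> i = 65 + 7 = 72.
Iteration 10: 72 < 68 fails; recursion stops.
Total rows emitted: 10.

10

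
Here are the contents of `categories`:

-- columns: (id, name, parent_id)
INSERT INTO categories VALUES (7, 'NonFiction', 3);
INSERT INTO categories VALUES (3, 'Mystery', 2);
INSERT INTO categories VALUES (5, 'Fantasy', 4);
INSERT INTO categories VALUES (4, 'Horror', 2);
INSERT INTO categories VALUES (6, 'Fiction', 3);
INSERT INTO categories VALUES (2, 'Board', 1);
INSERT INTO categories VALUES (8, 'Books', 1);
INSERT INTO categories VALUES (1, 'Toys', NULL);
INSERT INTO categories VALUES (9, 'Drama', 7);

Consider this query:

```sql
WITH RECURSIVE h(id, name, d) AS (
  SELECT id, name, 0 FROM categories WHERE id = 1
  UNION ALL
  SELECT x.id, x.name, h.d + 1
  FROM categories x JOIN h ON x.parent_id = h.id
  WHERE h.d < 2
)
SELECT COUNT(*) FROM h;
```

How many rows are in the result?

5

Base: id=1 (Toys) at d 0.
Iteration 1: rows with parent_id in {1} -> Board (id 2, d 1), Books (id 8, d 1).
Iteration 2: rows with parent_id in {2,8} -> Mystery (id 3, d 2), Horror (id 4, d 2).
Iteration 3: d < 2 fails for all current rows; recursion stops.
Total rows emitted: 5.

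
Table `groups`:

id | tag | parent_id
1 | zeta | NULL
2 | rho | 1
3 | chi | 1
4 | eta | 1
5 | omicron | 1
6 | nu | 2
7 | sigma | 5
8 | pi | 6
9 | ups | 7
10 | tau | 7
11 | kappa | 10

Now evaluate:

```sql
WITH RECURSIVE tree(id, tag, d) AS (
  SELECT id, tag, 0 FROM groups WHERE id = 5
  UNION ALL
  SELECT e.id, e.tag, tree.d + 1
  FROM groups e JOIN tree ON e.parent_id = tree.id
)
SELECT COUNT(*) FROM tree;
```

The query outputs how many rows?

5

Base: id=5 (omicron) at d 0.
Iteration 1: rows with parent_id in {5} -> sigma (id 7, d 1).
Iteration 2: rows with parent_id in {7} -> ups (id 9, d 2), tau (id 10, d 2).
Iteration 3: rows with parent_id in {9,10} -> kappa (id 11, d 3).
Iteration 4: no rows with parent_id in {11}; recursion stops.
Total rows emitted: 5.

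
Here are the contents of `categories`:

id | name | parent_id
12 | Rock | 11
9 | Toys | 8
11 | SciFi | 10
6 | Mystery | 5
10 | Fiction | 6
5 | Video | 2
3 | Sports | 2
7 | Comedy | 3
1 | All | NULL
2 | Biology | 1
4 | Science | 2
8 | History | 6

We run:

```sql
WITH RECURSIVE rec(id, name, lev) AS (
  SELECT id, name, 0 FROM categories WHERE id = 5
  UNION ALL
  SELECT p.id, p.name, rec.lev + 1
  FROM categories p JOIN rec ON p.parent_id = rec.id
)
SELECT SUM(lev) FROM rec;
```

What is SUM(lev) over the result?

15

Base: id=5 (Video) at lev 0.
Iteration 1: rows with parent_id in {5} -> Mystery (id 6, lev 1).
Iteration 2: rows with parent_id in {6} -> History (id 8, lev 2), Fiction (id 10, lev 2).
Iteration 3: rows with parent_id in {8,10} -> Toys (id 9, lev 3), SciFi (id 11, lev 3).
Iteration 4: rows with parent_id in {9,11} -> Rock (id 12, lev 4).
Iteration 5: no rows with parent_id in {12}; recursion stops.
SUM(lev) = 0 + 1 + 2 + 2 + 3 + 3 + 4 = 15.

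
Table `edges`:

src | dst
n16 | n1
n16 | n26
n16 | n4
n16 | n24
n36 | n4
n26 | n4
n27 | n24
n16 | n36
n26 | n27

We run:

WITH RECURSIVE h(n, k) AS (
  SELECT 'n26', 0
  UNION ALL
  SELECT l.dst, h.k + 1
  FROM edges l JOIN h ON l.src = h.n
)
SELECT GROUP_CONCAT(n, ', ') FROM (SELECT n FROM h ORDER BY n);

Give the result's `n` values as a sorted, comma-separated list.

Base: (n26, k=0).
Iteration 1: edges from {n26} -> (n27, k=1), (n4, k=1).
Iteration 2: edges from {n27,n4} -> (n24, k=2).
Iteration 3: no outgoing edges from {n24}; recursion stops.

n24, n26, n27, n4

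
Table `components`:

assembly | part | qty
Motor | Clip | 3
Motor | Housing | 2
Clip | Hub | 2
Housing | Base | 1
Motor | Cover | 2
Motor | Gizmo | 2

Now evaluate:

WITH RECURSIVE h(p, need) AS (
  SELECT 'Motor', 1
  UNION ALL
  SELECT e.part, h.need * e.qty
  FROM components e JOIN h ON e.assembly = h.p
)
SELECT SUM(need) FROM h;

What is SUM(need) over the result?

Base: (Motor, need=1).
Iteration 1: components of {Motor} -> Clip = 1*3 = 3, Cover = 1*2 = 2, Gizmo = 1*2 = 2, Housing = 1*2 = 2.
Iteration 2: components of {Clip,Cover,Gizmo,Housing} -> Base = 2*1 = 2, Hub = 3*2 = 6.
Iteration 3: no further components; recursion stops.
SUM(need) = 1 + 3 + 2 + 2 + 2 + 6 + 2 = 18.

18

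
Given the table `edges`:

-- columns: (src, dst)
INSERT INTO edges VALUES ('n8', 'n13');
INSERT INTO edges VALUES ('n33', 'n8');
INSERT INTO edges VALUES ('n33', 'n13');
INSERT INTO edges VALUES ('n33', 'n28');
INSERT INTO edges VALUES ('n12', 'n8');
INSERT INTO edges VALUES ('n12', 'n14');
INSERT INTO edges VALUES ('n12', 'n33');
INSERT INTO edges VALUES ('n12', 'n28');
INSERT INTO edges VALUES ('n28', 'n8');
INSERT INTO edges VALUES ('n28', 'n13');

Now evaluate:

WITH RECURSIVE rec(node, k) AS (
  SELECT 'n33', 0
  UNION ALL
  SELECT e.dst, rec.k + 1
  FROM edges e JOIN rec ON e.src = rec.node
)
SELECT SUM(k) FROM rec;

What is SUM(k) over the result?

12

Base: (n33, k=0).
Iteration 1: edges from {n33} -> (n13, k=1), (n28, k=1), (n8, k=1).
Iteration 2: edges from {n13,n28,n8} -> (n13, k=2) x2, (n8, k=2). [UNION ALL keeps all 3 new rows, including repeats]
Iteration 3: edges from {n13,n8} -> (n13, k=3).
Iteration 4: no outgoing edges from {n13}; recursion stops.
SUM(k) = 0 + 1 + 1 + 1 + 2 + 2 + 2 + 3 = 12.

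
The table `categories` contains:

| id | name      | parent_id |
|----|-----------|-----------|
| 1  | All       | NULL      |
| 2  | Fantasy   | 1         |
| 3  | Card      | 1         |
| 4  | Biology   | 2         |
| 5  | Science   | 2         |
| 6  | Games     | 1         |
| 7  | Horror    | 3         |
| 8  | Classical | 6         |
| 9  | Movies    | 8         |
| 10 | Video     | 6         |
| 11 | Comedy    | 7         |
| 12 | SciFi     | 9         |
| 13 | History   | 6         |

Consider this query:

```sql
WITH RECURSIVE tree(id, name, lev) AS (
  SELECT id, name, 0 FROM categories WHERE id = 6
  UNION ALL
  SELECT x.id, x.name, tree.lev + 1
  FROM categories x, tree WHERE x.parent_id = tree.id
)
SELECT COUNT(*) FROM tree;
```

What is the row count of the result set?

Base: id=6 (Games) at lev 0.
Iteration 1: rows with parent_id in {6} -> Classical (id 8, lev 1), Video (id 10, lev 1), History (id 13, lev 1).
Iteration 2: rows with parent_id in {8,10,13} -> Movies (id 9, lev 2).
Iteration 3: rows with parent_id in {9} -> SciFi (id 12, lev 3).
Iteration 4: no rows with parent_id in {12}; recursion stops.
Total rows emitted: 6.

6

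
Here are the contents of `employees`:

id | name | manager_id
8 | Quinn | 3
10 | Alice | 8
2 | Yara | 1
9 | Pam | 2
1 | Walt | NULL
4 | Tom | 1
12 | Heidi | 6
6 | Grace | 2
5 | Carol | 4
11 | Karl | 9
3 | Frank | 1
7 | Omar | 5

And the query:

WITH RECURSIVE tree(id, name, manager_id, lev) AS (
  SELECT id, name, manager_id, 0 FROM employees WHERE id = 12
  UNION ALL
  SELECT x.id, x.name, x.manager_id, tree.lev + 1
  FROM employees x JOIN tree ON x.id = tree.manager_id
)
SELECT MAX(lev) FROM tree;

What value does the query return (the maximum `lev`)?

Base: id=12 (Heidi), manager_id=6, lev 0.
Iteration 1: join on id=6 -> Grace (id 6, manager_id=2, lev 1).
Iteration 2: join on id=2 -> Yara (id 2, manager_id=1, lev 2).
Iteration 3: join on id=1 -> Walt (id 1, manager_id=NULL, lev 3).
Iteration 4: manager_id is NULL; no match; recursion stops.
lev values: 0, 1, 2, 3; the maximum is 3.

3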